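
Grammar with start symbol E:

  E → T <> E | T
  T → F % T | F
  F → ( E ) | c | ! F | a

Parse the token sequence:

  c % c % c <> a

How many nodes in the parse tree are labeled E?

2

[E [T [F c] % [T [F c] % [T [F c]]]] <> [E [T [F a]]]]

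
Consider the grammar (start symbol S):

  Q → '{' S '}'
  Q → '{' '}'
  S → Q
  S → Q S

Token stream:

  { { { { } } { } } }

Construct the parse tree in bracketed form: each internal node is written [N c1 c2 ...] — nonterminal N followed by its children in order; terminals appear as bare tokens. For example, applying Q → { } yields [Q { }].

[S [Q { [S [Q { [S [Q { [S [Q { }]] }] [S [Q { }]]] }]] }]]

S
Q
{ S }
{ Q }
{ { S } }
{ { Q S } }
{ { { S } S } }
{ { { Q } S } }
{ { { { } } S } }
{ { { { } } Q } }
{ { { { } } { } } }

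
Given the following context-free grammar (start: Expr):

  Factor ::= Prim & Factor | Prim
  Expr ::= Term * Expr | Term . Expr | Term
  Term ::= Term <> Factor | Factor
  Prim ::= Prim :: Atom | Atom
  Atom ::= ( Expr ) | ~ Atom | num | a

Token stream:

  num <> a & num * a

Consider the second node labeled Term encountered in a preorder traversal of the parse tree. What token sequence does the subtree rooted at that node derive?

[Expr [Term [Term [Factor [Prim [Atom num]]]] <> [Factor [Prim [Atom a]] & [Factor [Prim [Atom num]]]]] * [Expr [Term [Factor [Prim [Atom a]]]]]]

num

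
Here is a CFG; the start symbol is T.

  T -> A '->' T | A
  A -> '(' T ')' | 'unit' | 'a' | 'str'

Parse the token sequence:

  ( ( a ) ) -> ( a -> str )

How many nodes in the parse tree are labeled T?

6

[T [A ( [T [A ( [T [A a]] )]] )] -> [T [A ( [T [A a] -> [T [A str]]] )]]]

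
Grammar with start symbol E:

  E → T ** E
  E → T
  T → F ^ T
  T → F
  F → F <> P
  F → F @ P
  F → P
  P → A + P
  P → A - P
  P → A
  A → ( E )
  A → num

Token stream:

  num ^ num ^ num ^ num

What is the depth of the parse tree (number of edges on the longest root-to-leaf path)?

[E [T [F [P [A num]]] ^ [T [F [P [A num]]] ^ [T [F [P [A num]]] ^ [T [F [P [A num]]]]]]]]

8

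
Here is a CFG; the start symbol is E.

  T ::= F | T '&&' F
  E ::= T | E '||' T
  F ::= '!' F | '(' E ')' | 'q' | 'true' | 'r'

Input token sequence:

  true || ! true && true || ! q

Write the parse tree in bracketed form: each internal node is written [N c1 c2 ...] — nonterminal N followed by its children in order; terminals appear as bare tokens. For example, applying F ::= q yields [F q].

E
E || T
E || T || T
T || T || T
F || T || T
true || T || T
true || T && F || T
true || F && F || T
true || ! F && F || T
true || ! true && F || T
true || ! true && true || T
true || ! true && true || F
true || ! true && true || ! F
true || ! true && true || ! q

[E [E [E [T [F true]]] || [T [T [F ! [F true]]] && [F true]]] || [T [F ! [F q]]]]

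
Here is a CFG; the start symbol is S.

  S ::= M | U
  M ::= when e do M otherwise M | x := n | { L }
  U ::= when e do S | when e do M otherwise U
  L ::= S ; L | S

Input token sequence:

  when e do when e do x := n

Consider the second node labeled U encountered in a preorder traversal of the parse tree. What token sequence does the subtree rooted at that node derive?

when e do x := n

[S [U when e do [S [U when e do [S [M x := n]]]]]]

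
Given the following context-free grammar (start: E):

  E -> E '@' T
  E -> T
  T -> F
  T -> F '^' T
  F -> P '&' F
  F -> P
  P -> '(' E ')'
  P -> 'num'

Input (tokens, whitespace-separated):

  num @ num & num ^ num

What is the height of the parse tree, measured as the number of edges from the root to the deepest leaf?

[E [E [T [F [P num]]]] @ [T [F [P num] & [F [P num]]] ^ [T [F [P num]]]]]

5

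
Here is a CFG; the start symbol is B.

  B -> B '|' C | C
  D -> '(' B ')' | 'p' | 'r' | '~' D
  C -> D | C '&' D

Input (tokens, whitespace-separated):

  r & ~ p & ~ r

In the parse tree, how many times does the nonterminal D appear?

5

[B [C [C [C [D r]] & [D ~ [D p]]] & [D ~ [D r]]]]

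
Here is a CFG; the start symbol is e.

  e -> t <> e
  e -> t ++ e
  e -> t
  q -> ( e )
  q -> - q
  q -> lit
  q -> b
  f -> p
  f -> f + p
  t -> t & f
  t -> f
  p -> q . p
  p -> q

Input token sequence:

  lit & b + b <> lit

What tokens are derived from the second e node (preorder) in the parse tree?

lit

[e [t [t [f [p [q lit]]]] & [f [f [p [q b]]] + [p [q b]]]] <> [e [t [f [p [q lit]]]]]]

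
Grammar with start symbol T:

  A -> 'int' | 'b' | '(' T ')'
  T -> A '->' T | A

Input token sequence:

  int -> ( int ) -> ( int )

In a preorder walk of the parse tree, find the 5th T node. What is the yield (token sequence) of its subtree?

int

[T [A int] -> [T [A ( [T [A int]] )] -> [T [A ( [T [A int]] )]]]]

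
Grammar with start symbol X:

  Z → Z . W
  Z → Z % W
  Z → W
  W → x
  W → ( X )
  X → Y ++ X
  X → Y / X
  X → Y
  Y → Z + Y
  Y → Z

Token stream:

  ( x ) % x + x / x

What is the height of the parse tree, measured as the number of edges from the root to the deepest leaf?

9

[X [Y [Z [Z [W ( [X [Y [Z [W x]]]] )]] % [W x]] + [Y [Z [W x]]]] / [X [Y [Z [W x]]]]]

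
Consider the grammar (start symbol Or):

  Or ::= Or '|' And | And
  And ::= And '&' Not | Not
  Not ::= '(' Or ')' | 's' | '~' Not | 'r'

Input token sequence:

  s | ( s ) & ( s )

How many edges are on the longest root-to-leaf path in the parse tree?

7

[Or [Or [And [Not s]]] | [And [And [Not ( [Or [And [Not s]]] )]] & [Not ( [Or [And [Not s]]] )]]]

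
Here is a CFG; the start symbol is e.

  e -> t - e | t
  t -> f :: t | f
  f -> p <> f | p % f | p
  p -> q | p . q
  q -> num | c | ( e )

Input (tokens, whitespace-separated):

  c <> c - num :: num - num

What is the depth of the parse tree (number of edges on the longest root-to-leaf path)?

7

[e [t [f [p [q c]] <> [f [p [q c]]]]] - [e [t [f [p [q num]]] :: [t [f [p [q num]]]]] - [e [t [f [p [q num]]]]]]]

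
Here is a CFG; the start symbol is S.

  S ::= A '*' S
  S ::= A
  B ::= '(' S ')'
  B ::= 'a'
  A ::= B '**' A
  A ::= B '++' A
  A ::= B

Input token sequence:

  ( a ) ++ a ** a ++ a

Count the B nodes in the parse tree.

5

[S [A [B ( [S [A [B a]]] )] ++ [A [B a] ** [A [B a] ++ [A [B a]]]]]]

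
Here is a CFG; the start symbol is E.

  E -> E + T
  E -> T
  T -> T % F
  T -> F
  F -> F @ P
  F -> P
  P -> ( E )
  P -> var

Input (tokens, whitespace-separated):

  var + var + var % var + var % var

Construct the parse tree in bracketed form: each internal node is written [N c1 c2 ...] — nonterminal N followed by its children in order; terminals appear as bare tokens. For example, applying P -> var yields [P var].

[E [E [E [E [T [F [P var]]]] + [T [F [P var]]]] + [T [T [F [P var]]] % [F [P var]]]] + [T [T [F [P var]]] % [F [P var]]]]

E
E + T
E + T + T
E + T + T + T
T + T + T + T
F + T + T + T
P + T + T + T
var + T + T + T
var + F + T + T
var + P + T + T
var + var + T + T
var + var + T % F + T
var + var + F % F + T
var + var + P % F + T
var + var + var % F + T
var + var + var % P + T
var + var + var % var + T
var + var + var % var + T % F
var + var + var % var + F % F
var + var + var % var + P % F
var + var + var % var + var % F
var + var + var % var + var % P
var + var + var % var + var % var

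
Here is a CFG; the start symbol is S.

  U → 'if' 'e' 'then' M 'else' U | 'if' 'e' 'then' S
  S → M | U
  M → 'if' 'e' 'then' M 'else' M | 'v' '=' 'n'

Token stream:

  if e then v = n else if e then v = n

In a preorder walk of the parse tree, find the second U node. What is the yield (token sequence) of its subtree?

if e then v = n

[S [U if e then [M v = n] else [U if e then [S [M v = n]]]]]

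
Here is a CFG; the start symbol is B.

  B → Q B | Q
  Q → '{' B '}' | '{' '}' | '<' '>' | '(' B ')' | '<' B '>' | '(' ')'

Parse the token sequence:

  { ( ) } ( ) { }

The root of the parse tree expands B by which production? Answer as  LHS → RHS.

B → Q B

[B [Q { [B [Q ( )]] }] [B [Q ( )] [B [Q { }]]]]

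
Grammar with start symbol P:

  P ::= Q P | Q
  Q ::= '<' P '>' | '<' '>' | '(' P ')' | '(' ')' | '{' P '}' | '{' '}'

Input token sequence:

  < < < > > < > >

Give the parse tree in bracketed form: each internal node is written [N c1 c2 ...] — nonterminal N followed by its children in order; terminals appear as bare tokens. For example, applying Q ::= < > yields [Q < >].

P
Q
< P >
< Q P >
< < P > P >
< < Q > P >
< < < > > P >
< < < > > Q >
< < < > > < > >

[P [Q < [P [Q < [P [Q < >]] >] [P [Q < >]]] >]]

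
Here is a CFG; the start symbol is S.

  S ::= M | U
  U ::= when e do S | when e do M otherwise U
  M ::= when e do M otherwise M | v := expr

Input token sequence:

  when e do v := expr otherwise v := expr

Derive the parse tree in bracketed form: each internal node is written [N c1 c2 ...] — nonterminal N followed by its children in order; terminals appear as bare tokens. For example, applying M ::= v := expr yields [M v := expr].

S
M
when e do M otherwise M
when e do v := expr otherwise M
when e do v := expr otherwise v := expr

[S [M when e do [M v := expr] otherwise [M v := expr]]]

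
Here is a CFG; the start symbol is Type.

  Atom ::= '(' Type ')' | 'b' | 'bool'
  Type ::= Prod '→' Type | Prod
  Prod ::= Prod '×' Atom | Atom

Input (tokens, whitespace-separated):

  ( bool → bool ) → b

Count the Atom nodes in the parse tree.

4

[Type [Prod [Atom ( [Type [Prod [Atom bool]] → [Type [Prod [Atom bool]]]] )]] → [Type [Prod [Atom b]]]]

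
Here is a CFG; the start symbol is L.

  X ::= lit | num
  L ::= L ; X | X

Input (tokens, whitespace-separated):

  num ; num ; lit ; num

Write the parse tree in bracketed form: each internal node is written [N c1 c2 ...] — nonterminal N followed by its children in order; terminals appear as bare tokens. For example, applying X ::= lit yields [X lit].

[L [L [L [L [X num]] ; [X num]] ; [X lit]] ; [X num]]

L
L ; X
L ; X ; X
L ; X ; X ; X
X ; X ; X ; X
num ; X ; X ; X
num ; num ; X ; X
num ; num ; lit ; X
num ; num ; lit ; num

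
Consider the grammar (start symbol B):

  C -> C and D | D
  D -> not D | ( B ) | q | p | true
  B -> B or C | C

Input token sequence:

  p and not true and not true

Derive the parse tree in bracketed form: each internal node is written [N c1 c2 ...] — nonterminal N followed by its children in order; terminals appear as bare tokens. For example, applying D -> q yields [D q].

[B [C [C [C [D p]] and [D not [D true]]] and [D not [D true]]]]

B
C
C and D
C and D and D
D and D and D
p and D and D
p and not D and D
p and not true and D
p and not true and not D
p and not true and not true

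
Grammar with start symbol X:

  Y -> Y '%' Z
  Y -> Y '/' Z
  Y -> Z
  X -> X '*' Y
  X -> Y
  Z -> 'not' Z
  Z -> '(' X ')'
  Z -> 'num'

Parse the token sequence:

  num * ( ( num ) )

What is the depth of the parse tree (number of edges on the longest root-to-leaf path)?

9

[X [X [Y [Z num]]] * [Y [Z ( [X [Y [Z ( [X [Y [Z num]]] )]]] )]]]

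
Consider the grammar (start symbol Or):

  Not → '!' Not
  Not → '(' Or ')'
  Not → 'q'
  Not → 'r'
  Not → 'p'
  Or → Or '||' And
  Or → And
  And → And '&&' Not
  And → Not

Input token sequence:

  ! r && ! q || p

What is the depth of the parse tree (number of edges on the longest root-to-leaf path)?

[Or [Or [And [And [Not ! [Not r]]] && [Not ! [Not q]]]] || [And [Not p]]]

6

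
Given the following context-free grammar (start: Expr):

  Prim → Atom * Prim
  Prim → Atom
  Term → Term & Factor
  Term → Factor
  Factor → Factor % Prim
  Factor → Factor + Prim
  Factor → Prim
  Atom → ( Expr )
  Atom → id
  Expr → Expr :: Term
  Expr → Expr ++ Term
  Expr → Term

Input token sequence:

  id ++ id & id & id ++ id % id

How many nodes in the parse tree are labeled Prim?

[Expr [Expr [Expr [Term [Factor [Prim [Atom id]]]]] ++ [Term [Term [Term [Factor [Prim [Atom id]]]] & [Factor [Prim [Atom id]]]] & [Factor [Prim [Atom id]]]]] ++ [Term [Factor [Factor [Prim [Atom id]]] % [Prim [Atom id]]]]]

6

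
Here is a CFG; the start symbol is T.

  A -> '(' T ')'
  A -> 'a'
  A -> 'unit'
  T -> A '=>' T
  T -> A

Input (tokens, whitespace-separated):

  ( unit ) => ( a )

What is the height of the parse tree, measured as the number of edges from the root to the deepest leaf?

5

[T [A ( [T [A unit]] )] => [T [A ( [T [A a]] )]]]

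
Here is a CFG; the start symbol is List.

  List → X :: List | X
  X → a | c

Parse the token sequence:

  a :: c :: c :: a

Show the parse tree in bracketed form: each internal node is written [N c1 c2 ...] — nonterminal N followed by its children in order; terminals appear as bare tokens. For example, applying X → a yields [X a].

List
X :: List
a :: List
a :: X :: List
a :: c :: List
a :: c :: X :: List
a :: c :: c :: List
a :: c :: c :: X
a :: c :: c :: a

[List [X a] :: [List [X c] :: [List [X c] :: [List [X a]]]]]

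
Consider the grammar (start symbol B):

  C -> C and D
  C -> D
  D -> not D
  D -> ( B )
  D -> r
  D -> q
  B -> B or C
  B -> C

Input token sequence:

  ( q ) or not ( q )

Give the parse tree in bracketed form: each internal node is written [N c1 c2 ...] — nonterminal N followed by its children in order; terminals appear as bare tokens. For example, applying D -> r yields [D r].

[B [B [C [D ( [B [C [D q]]] )]]] or [C [D not [D ( [B [C [D q]]] )]]]]

B
B or C
C or C
D or C
( B ) or C
( C ) or C
( D ) or C
( q ) or C
( q ) or D
( q ) or not D
( q ) or not ( B )
( q ) or not ( C )
( q ) or not ( D )
( q ) or not ( q )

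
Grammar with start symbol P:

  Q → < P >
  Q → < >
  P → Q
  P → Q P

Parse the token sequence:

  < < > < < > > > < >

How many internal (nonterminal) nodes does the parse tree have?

10

[P [Q < [P [Q < >] [P [Q < [P [Q < >]] >]]] >] [P [Q < >]]]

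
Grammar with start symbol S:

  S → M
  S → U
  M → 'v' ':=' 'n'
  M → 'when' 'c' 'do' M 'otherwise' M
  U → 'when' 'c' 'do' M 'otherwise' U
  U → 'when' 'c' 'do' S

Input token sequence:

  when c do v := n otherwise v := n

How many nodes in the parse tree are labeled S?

1

[S [M when c do [M v := n] otherwise [M v := n]]]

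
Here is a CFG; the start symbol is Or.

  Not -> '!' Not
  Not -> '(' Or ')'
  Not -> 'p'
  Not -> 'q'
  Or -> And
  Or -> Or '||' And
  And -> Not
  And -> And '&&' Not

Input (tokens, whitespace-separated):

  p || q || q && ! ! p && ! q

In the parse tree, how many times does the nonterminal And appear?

5

[Or [Or [Or [And [Not p]]] || [And [Not q]]] || [And [And [And [Not q]] && [Not ! [Not ! [Not p]]]] && [Not ! [Not q]]]]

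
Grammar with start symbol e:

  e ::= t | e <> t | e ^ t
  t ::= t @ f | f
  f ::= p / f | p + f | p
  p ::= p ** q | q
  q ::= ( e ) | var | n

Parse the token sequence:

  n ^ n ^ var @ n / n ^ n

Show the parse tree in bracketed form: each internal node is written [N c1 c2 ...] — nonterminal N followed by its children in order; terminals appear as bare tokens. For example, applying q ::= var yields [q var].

[e [e [e [e [t [f [p [q n]]]]] ^ [t [f [p [q n]]]]] ^ [t [t [f [p [q var]]]] @ [f [p [q n]] / [f [p [q n]]]]]] ^ [t [f [p [q n]]]]]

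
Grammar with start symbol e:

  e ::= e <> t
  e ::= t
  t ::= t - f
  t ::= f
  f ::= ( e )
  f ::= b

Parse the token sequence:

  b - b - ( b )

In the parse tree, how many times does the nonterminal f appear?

4

[e [t [t [t [f b]] - [f b]] - [f ( [e [t [f b]]] )]]]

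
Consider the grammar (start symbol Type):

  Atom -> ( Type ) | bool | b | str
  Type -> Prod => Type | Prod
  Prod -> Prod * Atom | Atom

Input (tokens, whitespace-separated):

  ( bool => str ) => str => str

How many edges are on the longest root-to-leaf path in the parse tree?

7

[Type [Prod [Atom ( [Type [Prod [Atom bool]] => [Type [Prod [Atom str]]]] )]] => [Type [Prod [Atom str]] => [Type [Prod [Atom str]]]]]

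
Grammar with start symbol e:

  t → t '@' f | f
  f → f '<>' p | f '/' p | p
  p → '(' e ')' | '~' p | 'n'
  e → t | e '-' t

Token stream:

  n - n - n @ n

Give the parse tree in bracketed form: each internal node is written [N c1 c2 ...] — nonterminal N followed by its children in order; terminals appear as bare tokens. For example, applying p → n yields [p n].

[e [e [e [t [f [p n]]]] - [t [f [p n]]]] - [t [t [f [p n]]] @ [f [p n]]]]

e
e - t
e - t - t
t - t - t
f - t - t
p - t - t
n - t - t
n - f - t
n - p - t
n - n - t
n - n - t @ f
n - n - f @ f
n - n - p @ f
n - n - n @ f
n - n - n @ p
n - n - n @ n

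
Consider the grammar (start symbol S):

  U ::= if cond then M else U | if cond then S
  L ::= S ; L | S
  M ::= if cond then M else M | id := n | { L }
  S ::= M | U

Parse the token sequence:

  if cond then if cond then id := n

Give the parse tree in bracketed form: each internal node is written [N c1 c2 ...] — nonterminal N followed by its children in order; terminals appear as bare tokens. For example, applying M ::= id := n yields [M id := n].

S
U
if cond then S
if cond then U
if cond then if cond then S
if cond then if cond then M
if cond then if cond then id := n

[S [U if cond then [S [U if cond then [S [M id := n]]]]]]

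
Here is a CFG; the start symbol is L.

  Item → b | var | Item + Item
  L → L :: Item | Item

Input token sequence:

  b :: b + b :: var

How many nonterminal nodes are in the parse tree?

8

[L [L [L [Item b]] :: [Item [Item b] + [Item b]]] :: [Item var]]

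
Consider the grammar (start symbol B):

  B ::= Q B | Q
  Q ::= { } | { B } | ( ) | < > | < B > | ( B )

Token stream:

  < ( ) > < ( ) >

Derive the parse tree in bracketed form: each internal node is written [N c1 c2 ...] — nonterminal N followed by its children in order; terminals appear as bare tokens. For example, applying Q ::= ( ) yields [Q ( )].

[B [Q < [B [Q ( )]] >] [B [Q < [B [Q ( )]] >]]]

B
Q B
< B > B
< Q > B
< ( ) > B
< ( ) > Q
< ( ) > < B >
< ( ) > < Q >
< ( ) > < ( ) >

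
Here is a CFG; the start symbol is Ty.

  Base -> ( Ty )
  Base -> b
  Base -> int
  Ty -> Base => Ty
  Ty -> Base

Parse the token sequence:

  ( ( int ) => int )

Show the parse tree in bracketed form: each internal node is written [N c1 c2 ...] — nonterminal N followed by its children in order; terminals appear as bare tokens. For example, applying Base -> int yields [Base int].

Ty
Base
( Ty )
( Base => Ty )
( ( Ty ) => Ty )
( ( Base ) => Ty )
( ( int ) => Ty )
( ( int ) => Base )
( ( int ) => int )

[Ty [Base ( [Ty [Base ( [Ty [Base int]] )] => [Ty [Base int]]] )]]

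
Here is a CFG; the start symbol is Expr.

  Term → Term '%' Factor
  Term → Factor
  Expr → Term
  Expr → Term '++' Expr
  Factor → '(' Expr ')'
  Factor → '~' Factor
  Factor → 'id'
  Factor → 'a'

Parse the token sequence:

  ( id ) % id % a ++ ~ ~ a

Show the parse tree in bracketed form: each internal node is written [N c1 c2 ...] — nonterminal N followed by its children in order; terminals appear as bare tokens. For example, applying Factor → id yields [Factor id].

Expr
Term ++ Expr
Term % Factor ++ Expr
Term % Factor % Factor ++ Expr
Factor % Factor % Factor ++ Expr
( Expr ) % Factor % Factor ++ Expr
( Term ) % Factor % Factor ++ Expr
( Factor ) % Factor % Factor ++ Expr
( id ) % Factor % Factor ++ Expr
( id ) % id % Factor ++ Expr
( id ) % id % a ++ Expr
( id ) % id % a ++ Term
( id ) % id % a ++ Factor
( id ) % id % a ++ ~ Factor
( id ) % id % a ++ ~ ~ Factor
( id ) % id % a ++ ~ ~ a

[Expr [Term [Term [Term [Factor ( [Expr [Term [Factor id]]] )]] % [Factor id]] % [Factor a]] ++ [Expr [Term [Factor ~ [Factor ~ [Factor a]]]]]]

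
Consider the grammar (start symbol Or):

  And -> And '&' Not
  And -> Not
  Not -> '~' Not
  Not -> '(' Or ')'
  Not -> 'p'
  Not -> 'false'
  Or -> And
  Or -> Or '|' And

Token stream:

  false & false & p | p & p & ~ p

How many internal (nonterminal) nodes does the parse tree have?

15

[Or [Or [And [And [And [Not false]] & [Not false]] & [Not p]]] | [And [And [And [Not p]] & [Not p]] & [Not ~ [Not p]]]]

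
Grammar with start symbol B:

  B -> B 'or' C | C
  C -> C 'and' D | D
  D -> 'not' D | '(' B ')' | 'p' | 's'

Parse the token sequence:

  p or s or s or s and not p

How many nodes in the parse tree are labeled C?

[B [B [B [B [C [D p]]] or [C [D s]]] or [C [D s]]] or [C [C [D s]] and [D not [D p]]]]

5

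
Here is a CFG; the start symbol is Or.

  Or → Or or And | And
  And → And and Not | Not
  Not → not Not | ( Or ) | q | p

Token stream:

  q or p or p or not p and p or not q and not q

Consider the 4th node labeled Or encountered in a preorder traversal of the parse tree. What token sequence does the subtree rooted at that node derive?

q or p

[Or [Or [Or [Or [Or [And [Not q]]] or [And [Not p]]] or [And [Not p]]] or [And [And [Not not [Not p]]] and [Not p]]] or [And [And [Not not [Not q]]] and [Not not [Not q]]]]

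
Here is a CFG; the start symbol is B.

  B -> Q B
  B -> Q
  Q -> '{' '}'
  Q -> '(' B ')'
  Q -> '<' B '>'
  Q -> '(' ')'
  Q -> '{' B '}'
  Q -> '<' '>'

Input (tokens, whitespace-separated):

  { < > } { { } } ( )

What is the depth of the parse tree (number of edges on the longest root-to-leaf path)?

5

[B [Q { [B [Q < >]] }] [B [Q { [B [Q { }]] }] [B [Q ( )]]]]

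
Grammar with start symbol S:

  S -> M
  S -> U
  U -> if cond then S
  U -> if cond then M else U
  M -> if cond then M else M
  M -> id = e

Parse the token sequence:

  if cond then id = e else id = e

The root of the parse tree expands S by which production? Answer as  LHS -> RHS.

[S [M if cond then [M id = e] else [M id = e]]]

S -> M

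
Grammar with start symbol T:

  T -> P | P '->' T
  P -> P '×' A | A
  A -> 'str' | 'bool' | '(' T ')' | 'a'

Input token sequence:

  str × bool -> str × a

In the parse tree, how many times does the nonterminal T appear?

2

[T [P [P [A str]] × [A bool]] -> [T [P [P [A str]] × [A a]]]]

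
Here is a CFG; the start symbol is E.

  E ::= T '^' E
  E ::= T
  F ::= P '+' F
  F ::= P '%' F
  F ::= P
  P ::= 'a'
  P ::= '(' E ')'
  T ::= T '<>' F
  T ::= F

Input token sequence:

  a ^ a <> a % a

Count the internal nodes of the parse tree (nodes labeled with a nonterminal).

[E [T [F [P a]]] ^ [E [T [T [F [P a]]] <> [F [P a] % [F [P a]]]]]]

13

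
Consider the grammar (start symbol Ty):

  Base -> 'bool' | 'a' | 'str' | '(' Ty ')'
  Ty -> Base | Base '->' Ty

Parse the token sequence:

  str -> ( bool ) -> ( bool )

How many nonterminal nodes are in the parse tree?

10

[Ty [Base str] -> [Ty [Base ( [Ty [Base bool]] )] -> [Ty [Base ( [Ty [Base bool]] )]]]]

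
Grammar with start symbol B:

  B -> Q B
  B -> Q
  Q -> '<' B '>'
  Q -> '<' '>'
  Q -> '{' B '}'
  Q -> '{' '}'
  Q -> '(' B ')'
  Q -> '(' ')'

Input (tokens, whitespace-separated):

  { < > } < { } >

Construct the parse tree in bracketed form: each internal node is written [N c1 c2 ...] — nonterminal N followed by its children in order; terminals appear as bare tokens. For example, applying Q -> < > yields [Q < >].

[B [Q { [B [Q < >]] }] [B [Q < [B [Q { }]] >]]]

B
Q B
{ B } B
{ Q } B
{ < > } B
{ < > } Q
{ < > } < B >
{ < > } < Q >
{ < > } < { } >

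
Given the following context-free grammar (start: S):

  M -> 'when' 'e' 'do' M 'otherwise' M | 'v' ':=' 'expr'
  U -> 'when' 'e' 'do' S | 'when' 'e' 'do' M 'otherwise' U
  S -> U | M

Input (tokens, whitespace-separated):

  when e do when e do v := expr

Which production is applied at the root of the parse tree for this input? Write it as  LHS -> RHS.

[S [U when e do [S [U when e do [S [M v := expr]]]]]]

S -> U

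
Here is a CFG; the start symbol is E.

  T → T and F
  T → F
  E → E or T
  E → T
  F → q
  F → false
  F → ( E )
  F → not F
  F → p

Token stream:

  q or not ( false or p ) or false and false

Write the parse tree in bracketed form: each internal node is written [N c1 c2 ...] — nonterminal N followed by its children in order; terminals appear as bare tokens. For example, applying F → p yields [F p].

[E [E [E [T [F q]]] or [T [F not [F ( [E [E [T [F false]]] or [T [F p]]] )]]]] or [T [T [F false]] and [F false]]]

E
E or T
E or T or T
T or T or T
F or T or T
q or T or T
q or F or T
q or not F or T
q or not ( E ) or T
q or not ( E or T ) or T
q or not ( T or T ) or T
q or not ( F or T ) or T
q or not ( false or T ) or T
q or not ( false or F ) or T
q or not ( false or p ) or T
q or not ( false or p ) or T and F
q or not ( false or p ) or F and F
q or not ( false or p ) or false and F
q or not ( false or p ) or false and false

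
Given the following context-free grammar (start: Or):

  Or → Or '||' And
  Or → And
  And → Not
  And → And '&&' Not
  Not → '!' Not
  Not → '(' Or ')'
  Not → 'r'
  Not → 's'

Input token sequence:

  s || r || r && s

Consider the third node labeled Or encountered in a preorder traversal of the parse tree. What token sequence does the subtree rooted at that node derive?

s

[Or [Or [Or [And [Not s]]] || [And [Not r]]] || [And [And [Not r]] && [Not s]]]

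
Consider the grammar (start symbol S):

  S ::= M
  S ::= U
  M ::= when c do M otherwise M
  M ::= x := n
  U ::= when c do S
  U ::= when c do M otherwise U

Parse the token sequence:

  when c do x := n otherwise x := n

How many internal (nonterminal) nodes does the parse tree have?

[S [M when c do [M x := n] otherwise [M x := n]]]

4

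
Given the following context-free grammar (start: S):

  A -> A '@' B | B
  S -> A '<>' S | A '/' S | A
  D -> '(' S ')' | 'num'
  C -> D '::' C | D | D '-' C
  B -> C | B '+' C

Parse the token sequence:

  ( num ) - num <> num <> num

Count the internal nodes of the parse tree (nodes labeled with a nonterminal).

22

[S [A [B [C [D ( [S [A [B [C [D num]]]]] )] - [C [D num]]]]] <> [S [A [B [C [D num]]]] <> [S [A [B [C [D num]]]]]]]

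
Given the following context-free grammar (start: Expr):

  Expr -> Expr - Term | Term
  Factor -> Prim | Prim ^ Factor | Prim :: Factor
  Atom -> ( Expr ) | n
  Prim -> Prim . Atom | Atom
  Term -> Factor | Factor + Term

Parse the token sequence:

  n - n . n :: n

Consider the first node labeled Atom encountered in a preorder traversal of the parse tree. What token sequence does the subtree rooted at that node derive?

[Expr [Expr [Term [Factor [Prim [Atom n]]]]] - [Term [Factor [Prim [Prim [Atom n]] . [Atom n]] :: [Factor [Prim [Atom n]]]]]]

n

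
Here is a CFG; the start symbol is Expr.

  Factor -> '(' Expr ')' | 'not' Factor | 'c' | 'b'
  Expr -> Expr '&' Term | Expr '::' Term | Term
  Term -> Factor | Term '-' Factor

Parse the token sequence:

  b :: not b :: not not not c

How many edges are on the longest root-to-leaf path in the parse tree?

[Expr [Expr [Expr [Term [Factor b]]] :: [Term [Factor not [Factor b]]]] :: [Term [Factor not [Factor not [Factor not [Factor c]]]]]]

6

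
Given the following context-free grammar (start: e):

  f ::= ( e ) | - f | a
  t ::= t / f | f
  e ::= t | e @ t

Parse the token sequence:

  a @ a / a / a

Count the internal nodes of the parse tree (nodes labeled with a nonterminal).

[e [e [t [f a]]] @ [t [t [t [f a]] / [f a]] / [f a]]]

10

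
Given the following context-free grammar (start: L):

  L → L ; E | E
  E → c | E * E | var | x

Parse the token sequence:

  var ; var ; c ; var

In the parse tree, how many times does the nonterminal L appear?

4

[L [L [L [L [E var]] ; [E var]] ; [E c]] ; [E var]]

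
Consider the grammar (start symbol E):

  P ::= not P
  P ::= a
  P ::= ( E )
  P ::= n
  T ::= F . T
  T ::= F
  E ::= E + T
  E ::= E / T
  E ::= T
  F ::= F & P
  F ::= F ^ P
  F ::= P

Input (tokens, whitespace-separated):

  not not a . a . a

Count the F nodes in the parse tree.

[E [T [F [P not [P not [P a]]]] . [T [F [P a]] . [T [F [P a]]]]]]

3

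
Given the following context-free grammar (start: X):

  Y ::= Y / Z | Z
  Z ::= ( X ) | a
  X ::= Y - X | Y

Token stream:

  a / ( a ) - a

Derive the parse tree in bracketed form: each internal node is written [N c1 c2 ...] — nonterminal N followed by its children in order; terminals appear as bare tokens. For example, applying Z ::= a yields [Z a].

X
Y - X
Y / Z - X
Z / Z - X
a / Z - X
a / ( X ) - X
a / ( Y ) - X
a / ( Z ) - X
a / ( a ) - X
a / ( a ) - Y
a / ( a ) - Z
a / ( a ) - a

[X [Y [Y [Z a]] / [Z ( [X [Y [Z a]]] )]] - [X [Y [Z a]]]]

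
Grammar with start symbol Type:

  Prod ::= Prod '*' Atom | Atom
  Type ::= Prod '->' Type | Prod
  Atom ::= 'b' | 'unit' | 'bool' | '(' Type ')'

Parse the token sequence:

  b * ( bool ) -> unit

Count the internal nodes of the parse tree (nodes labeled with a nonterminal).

[Type [Prod [Prod [Atom b]] * [Atom ( [Type [Prod [Atom bool]]] )]] -> [Type [Prod [Atom unit]]]]

11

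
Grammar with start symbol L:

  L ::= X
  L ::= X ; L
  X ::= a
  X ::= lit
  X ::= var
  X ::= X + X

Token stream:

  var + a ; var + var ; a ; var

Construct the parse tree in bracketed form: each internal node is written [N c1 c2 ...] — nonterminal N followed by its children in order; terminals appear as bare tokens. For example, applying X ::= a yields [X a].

[L [X [X var] + [X a]] ; [L [X [X var] + [X var]] ; [L [X a] ; [L [X var]]]]]

L
X ; L
X + X ; L
var + X ; L
var + a ; L
var + a ; X ; L
var + a ; X + X ; L
var + a ; var + X ; L
var + a ; var + var ; L
var + a ; var + var ; X ; L
var + a ; var + var ; a ; L
var + a ; var + var ; a ; X
var + a ; var + var ; a ; var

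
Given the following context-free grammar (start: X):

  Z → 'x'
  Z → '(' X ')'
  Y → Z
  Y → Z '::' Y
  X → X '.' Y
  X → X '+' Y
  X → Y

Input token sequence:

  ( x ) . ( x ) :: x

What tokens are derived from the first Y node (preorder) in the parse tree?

[X [X [Y [Z ( [X [Y [Z x]]] )]]] . [Y [Z ( [X [Y [Z x]]] )] :: [Y [Z x]]]]

( x )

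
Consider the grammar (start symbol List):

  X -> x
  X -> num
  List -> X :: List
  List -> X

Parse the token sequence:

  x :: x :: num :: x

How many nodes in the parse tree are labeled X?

[List [X x] :: [List [X x] :: [List [X num] :: [List [X x]]]]]

4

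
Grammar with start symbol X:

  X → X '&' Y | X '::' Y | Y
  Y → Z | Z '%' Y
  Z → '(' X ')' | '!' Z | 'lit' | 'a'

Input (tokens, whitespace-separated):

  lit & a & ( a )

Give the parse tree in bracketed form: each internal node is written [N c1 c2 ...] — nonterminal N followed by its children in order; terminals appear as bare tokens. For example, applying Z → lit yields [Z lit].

X
X & Y
X & Y & Y
Y & Y & Y
Z & Y & Y
lit & Y & Y
lit & Z & Y
lit & a & Y
lit & a & Z
lit & a & ( X )
lit & a & ( Y )
lit & a & ( Z )
lit & a & ( a )

[X [X [X [Y [Z lit]]] & [Y [Z a]]] & [Y [Z ( [X [Y [Z a]]] )]]]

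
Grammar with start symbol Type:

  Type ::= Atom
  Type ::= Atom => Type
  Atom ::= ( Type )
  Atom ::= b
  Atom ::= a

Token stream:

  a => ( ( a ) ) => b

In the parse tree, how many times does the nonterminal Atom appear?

5

[Type [Atom a] => [Type [Atom ( [Type [Atom ( [Type [Atom a]] )]] )] => [Type [Atom b]]]]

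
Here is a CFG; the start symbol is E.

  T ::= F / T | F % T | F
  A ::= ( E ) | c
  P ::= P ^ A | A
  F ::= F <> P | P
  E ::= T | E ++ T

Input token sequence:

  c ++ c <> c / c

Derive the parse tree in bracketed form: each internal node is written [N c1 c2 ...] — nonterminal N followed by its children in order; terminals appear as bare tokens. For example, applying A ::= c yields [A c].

E
E ++ T
T ++ T
F ++ T
P ++ T
A ++ T
c ++ T
c ++ F / T
c ++ F <> P / T
c ++ P <> P / T
c ++ A <> P / T
c ++ c <> P / T
c ++ c <> A / T
c ++ c <> c / T
c ++ c <> c / F
c ++ c <> c / P
c ++ c <> c / A
c ++ c <> c / c

[E [E [T [F [P [A c]]]]] ++ [T [F [F [P [A c]]] <> [P [A c]]] / [T [F [P [A c]]]]]]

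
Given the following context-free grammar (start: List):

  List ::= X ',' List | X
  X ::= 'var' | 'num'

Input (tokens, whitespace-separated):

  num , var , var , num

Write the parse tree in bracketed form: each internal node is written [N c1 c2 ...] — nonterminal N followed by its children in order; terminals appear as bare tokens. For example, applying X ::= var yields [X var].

List
X , List
num , List
num , X , List
num , var , List
num , var , X , List
num , var , var , List
num , var , var , X
num , var , var , num

[List [X num] , [List [X var] , [List [X var] , [List [X num]]]]]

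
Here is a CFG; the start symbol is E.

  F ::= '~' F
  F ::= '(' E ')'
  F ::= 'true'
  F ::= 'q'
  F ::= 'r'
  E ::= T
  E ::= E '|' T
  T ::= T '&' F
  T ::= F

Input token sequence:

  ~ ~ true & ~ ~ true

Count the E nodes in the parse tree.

[E [T [T [F ~ [F ~ [F true]]]] & [F ~ [F ~ [F true]]]]]

1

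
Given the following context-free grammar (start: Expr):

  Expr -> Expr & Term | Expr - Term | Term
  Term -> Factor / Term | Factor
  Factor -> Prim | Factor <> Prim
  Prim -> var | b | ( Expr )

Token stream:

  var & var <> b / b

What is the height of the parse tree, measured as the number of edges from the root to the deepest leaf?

[Expr [Expr [Term [Factor [Prim var]]]] & [Term [Factor [Factor [Prim var]] <> [Prim b]] / [Term [Factor [Prim b]]]]]

5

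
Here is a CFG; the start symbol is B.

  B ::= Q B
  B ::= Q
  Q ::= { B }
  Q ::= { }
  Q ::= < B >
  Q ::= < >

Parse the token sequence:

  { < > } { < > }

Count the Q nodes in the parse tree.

4

[B [Q { [B [Q < >]] }] [B [Q { [B [Q < >]] }]]]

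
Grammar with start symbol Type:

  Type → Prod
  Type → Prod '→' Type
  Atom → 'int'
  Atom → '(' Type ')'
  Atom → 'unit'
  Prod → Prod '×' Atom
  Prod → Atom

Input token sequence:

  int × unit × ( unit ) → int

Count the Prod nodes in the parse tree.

[Type [Prod [Prod [Prod [Atom int]] × [Atom unit]] × [Atom ( [Type [Prod [Atom unit]]] )]] → [Type [Prod [Atom int]]]]

5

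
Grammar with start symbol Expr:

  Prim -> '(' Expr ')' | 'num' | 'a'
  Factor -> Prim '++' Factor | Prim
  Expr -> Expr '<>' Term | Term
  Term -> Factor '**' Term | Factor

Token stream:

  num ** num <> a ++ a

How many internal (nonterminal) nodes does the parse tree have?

[Expr [Expr [Term [Factor [Prim num]] ** [Term [Factor [Prim num]]]]] <> [Term [Factor [Prim a] ++ [Factor [Prim a]]]]]

13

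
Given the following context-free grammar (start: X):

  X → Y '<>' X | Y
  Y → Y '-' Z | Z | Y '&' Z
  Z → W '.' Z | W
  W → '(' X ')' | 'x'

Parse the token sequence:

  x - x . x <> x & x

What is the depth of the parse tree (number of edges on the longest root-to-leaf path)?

6

[X [Y [Y [Z [W x]]] - [Z [W x] . [Z [W x]]]] <> [X [Y [Y [Z [W x]]] & [Z [W x]]]]]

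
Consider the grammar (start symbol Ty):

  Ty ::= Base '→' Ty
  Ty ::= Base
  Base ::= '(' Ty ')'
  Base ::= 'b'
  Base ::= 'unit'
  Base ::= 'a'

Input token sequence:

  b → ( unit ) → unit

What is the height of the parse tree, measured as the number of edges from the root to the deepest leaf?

[Ty [Base b] → [Ty [Base ( [Ty [Base unit]] )] → [Ty [Base unit]]]]

5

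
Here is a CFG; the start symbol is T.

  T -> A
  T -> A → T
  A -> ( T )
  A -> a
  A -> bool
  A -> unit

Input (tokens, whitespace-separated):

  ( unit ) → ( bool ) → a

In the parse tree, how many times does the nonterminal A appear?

[T [A ( [T [A unit]] )] → [T [A ( [T [A bool]] )] → [T [A a]]]]

5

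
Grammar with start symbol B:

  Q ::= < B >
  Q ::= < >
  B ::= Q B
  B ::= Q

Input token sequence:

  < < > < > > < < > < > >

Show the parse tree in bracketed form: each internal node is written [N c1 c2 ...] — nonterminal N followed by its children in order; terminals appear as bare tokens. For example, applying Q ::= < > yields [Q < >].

[B [Q < [B [Q < >] [B [Q < >]]] >] [B [Q < [B [Q < >] [B [Q < >]]] >]]]

B
Q B
< B > B
< Q B > B
< < > B > B
< < > Q > B
< < > < > > B
< < > < > > Q
< < > < > > < B >
< < > < > > < Q B >
< < > < > > < < > B >
< < > < > > < < > Q >
< < > < > > < < > < > >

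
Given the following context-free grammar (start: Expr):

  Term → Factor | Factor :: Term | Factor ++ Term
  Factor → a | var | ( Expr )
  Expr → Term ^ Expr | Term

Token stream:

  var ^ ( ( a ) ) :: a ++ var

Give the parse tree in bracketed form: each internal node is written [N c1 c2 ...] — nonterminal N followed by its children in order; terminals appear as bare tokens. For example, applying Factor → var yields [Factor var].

[Expr [Term [Factor var]] ^ [Expr [Term [Factor ( [Expr [Term [Factor ( [Expr [Term [Factor a]]] )]]] )] :: [Term [Factor a] ++ [Term [Factor var]]]]]]

Expr
Term ^ Expr
Factor ^ Expr
var ^ Expr
var ^ Term
var ^ Factor :: Term
var ^ ( Expr ) :: Term
var ^ ( Term ) :: Term
var ^ ( Factor ) :: Term
var ^ ( ( Expr ) ) :: Term
var ^ ( ( Term ) ) :: Term
var ^ ( ( Factor ) ) :: Term
var ^ ( ( a ) ) :: Term
var ^ ( ( a ) ) :: Factor ++ Term
var ^ ( ( a ) ) :: a ++ Term
var ^ ( ( a ) ) :: a ++ Factor
var ^ ( ( a ) ) :: a ++ var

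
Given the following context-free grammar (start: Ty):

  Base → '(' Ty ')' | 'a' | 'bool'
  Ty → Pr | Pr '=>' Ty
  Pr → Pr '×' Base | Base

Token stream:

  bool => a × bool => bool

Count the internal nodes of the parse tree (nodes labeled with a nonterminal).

[Ty [Pr [Base bool]] => [Ty [Pr [Pr [Base a]] × [Base bool]] => [Ty [Pr [Base bool]]]]]

11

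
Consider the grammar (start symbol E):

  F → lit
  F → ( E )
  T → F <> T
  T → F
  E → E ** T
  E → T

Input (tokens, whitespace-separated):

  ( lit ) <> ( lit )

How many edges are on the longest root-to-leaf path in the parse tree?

[E [T [F ( [E [T [F lit]]] )] <> [T [F ( [E [T [F lit]]] )]]]]

7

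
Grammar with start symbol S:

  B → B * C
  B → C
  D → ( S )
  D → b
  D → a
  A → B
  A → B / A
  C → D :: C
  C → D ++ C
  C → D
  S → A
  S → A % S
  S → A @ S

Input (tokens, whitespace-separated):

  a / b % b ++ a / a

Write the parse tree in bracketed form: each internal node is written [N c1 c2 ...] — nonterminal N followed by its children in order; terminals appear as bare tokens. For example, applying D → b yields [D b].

S
A % S
B / A % S
C / A % S
D / A % S
a / A % S
a / B % S
a / C % S
a / D % S
a / b % S
a / b % A
a / b % B / A
a / b % C / A
a / b % D ++ C / A
a / b % b ++ C / A
a / b % b ++ D / A
a / b % b ++ a / A
a / b % b ++ a / B
a / b % b ++ a / C
a / b % b ++ a / D
a / b % b ++ a / a

[S [A [B [C [D a]]] / [A [B [C [D b]]]]] % [S [A [B [C [D b] ++ [C [D a]]]] / [A [B [C [D a]]]]]]]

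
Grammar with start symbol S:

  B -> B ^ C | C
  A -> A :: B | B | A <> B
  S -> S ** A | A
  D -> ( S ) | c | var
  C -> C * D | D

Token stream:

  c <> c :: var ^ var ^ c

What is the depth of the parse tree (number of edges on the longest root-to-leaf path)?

[S [A [A [A [B [C [D c]]]] <> [B [C [D c]]]] :: [B [B [B [C [D var]]] ^ [C [D var]]] ^ [C [D c]]]]]

7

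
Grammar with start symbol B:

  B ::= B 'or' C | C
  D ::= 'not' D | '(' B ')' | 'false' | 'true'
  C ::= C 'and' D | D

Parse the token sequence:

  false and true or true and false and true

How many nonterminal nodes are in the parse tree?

[B [B [C [C [D false]] and [D true]]] or [C [C [C [D true]] and [D false]] and [D true]]]

12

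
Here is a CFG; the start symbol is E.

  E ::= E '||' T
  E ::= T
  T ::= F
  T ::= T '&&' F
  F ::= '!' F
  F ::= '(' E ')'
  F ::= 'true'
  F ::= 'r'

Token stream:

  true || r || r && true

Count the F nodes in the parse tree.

4

[E [E [E [T [F true]]] || [T [F r]]] || [T [T [F r]] && [F true]]]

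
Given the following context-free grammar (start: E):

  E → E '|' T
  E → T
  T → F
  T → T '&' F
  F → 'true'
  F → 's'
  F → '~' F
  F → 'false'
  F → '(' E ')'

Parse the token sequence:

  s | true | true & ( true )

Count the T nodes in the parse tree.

5

[E [E [E [T [F s]]] | [T [F true]]] | [T [T [F true]] & [F ( [E [T [F true]]] )]]]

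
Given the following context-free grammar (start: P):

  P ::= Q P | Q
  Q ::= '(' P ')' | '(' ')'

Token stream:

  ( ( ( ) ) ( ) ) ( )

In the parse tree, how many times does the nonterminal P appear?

5

[P [Q ( [P [Q ( [P [Q ( )]] )] [P [Q ( )]]] )] [P [Q ( )]]]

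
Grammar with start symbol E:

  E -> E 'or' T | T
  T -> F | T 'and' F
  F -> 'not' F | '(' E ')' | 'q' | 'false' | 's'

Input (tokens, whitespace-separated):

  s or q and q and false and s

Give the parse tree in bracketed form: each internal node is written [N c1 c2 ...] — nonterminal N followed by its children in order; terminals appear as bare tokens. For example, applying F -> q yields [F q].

E
E or T
T or T
F or T
s or T
s or T and F
s or T and F and F
s or T and F and F and F
s or F and F and F and F
s or q and F and F and F
s or q and q and F and F
s or q and q and false and F
s or q and q and false and s

[E [E [T [F s]]] or [T [T [T [T [F q]] and [F q]] and [F false]] and [F s]]]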